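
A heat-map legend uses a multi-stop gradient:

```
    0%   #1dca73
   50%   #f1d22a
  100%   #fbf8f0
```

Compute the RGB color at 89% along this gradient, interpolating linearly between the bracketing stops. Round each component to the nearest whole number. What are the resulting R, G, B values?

89% lies between the 50% and 100% stops, so the local fraction is t = (89 − 50)/(100 − 50) = 39/50 ≈ 0.78.
#f1d22a → (241, 210, 42); #fbf8f0 → (251, 248, 240).
R = 241 + 0.78 × (251 − 241) = 248.8 → 249
G = 210 + 0.78 × (248 − 210) = 239.64 → 240
B = 42 + 0.78 × (240 − 42) = 196.44 → 196

(249, 240, 196)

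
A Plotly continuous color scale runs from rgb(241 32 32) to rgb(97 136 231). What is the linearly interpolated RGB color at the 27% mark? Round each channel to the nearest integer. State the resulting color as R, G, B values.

27% corresponds to t = 0.27.
R = 241 + 0.27 × (97 − 241) = 241 + 0.27 × -144 = 202.12 → 202
G = 32 + 0.27 × (136 − 32) = 32 + 0.27 × 104 = 60.08 → 60
B = 32 + 0.27 × (231 − 32) = 32 + 0.27 × 199 = 85.73 → 86

(202, 60, 86)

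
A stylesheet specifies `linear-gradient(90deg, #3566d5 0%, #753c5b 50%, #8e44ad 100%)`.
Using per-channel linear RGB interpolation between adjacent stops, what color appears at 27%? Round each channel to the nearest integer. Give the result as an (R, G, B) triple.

(88, 79, 147)

27% lies between the 0% and 50% stops, so the local fraction is t = (27 − 0)/(50 − 0) = 27/50 ≈ 0.54.
#3566d5 → (53, 102, 213); #753c5b → (117, 60, 91).
R = 53 + 0.54 × (117 − 53) = 87.56 → 88
G = 102 + 0.54 × (60 − 102) = 79.32 → 79
B = 213 + 0.54 × (91 − 213) = 147.12 → 147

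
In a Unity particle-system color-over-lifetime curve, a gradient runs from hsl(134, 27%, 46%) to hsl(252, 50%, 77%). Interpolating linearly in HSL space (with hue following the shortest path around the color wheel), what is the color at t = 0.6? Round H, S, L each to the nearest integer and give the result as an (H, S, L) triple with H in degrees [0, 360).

(205, 41, 65)

Hue arc: Δh = 252 − 134 = 118° (|Δh| ≤ 180, already the shorter path).
H = 134 + 0.6 × (118) = 204.8 → 205°
S = 27 + 0.6 × (50 − 27) = 40.8 → 41%
L = 46 + 0.6 × (77 − 46) = 64.6 → 65%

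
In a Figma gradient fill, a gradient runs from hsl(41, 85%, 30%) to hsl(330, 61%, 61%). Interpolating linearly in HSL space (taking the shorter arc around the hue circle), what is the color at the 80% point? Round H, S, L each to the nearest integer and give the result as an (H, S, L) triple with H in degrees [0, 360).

Hue: 330 − 41 = 289°, but |289| > 180 so the shorter arc goes the other way: Δh = 289 − 360 = -71°.
H = 41 + 0.8 × (-71) = -15.8 → -16 → -16 mod 360 = 344°
S = 85 + 0.8 × (61 − 85) = 65.8 → 66%
L = 30 + 0.8 × (61 − 30) = 54.8 → 55%

(344, 66, 55)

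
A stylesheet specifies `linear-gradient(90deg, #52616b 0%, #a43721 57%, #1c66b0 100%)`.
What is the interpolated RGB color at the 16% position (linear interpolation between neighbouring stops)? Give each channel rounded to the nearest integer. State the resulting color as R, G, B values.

(105, 85, 86)

16% lies between the 0% and 57% stops, so the local fraction is t = (16 − 0)/(57 − 0) = 16/57 ≈ 0.2807.
#52616b → (82, 97, 107); #a43721 → (164, 55, 33).
R = 82 + 0.2807 × (164 − 82) = 105.017 → 105
G = 97 + 0.2807 × (55 − 97) = 85.211 → 85
B = 107 + 0.2807 × (33 − 107) = 86.228 → 86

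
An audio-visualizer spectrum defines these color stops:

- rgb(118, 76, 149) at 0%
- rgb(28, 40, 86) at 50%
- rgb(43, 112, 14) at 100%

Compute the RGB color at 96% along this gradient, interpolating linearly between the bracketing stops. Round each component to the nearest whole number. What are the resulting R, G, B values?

(42, 106, 20)

96% lies between the 50% and 100% stops, so the local fraction is t = (96 − 50)/(100 − 50) = 46/50 ≈ 0.92.
R = 28 + 0.92 × (43 − 28) = 41.8 → 42
G = 40 + 0.92 × (112 − 40) = 106.24 → 106
B = 86 + 0.92 × (14 − 86) = 19.76 → 20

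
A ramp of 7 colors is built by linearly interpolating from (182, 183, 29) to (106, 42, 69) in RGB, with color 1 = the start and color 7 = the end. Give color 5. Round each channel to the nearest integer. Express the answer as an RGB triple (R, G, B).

(131, 89, 56)

With 7 swatches and endpoints inclusive, swatch 5 sits at t = (5 − 1)/(7 − 1) = 4/6 ≈ 0.6667.
R = 182 + 0.6667 × (106 − 182) = 131.331 → 131
G = 183 + 0.6667 × (42 − 183) = 88.995 → 89
B = 29 + 0.6667 × (69 − 29) = 55.668 → 56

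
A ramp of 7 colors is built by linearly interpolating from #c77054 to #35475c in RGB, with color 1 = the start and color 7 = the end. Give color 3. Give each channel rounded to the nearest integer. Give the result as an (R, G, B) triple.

With 7 swatches and endpoints inclusive, swatch 3 sits at t = (3 − 1)/(7 − 1) = 2/6 ≈ 0.3333.
#c77054 → (199, 112, 84); #35475c → (53, 71, 92).
R = 199 + 0.3333 × (53 − 199) = 150.338 → 150
G = 112 + 0.3333 × (71 − 112) = 98.335 → 98
B = 84 + 0.3333 × (92 − 84) = 86.666 → 87

(150, 98, 87)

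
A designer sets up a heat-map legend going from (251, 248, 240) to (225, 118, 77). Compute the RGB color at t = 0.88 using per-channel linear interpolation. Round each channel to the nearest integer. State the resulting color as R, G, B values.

(228, 134, 97)

R = 251 + 0.88 × (225 − 251) = 251 + 0.88 × -26 = 228.12 → 228
G = 248 + 0.88 × (118 − 248) = 248 + 0.88 × -130 = 133.6 → 134
B = 240 + 0.88 × (77 − 240) = 240 + 0.88 × -163 = 96.56 → 97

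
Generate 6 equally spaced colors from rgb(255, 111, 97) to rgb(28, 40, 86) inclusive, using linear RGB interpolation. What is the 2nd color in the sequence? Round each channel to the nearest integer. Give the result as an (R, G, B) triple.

With 6 swatches and endpoints inclusive, swatch 2 sits at t = (2 − 1)/(6 − 1) = 1/5 ≈ 0.2.
R = 255 + 0.2 × (28 − 255) = 209.6 → 210
G = 111 + 0.2 × (40 − 111) = 96.8 → 97
B = 97 + 0.2 × (86 − 97) = 94.8 → 95

(210, 97, 95)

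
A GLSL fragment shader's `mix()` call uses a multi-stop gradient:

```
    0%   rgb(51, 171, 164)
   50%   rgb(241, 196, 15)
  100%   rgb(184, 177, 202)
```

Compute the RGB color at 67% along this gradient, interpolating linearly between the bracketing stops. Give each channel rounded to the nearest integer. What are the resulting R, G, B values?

67% lies between the 50% and 100% stops, so the local fraction is t = (67 − 50)/(100 − 50) = 17/50 ≈ 0.34.
R = 241 + 0.34 × (184 − 241) = 221.62 → 222
G = 196 + 0.34 × (177 − 196) = 189.54 → 190
B = 15 + 0.34 × (202 − 15) = 78.58 → 79

(222, 190, 79)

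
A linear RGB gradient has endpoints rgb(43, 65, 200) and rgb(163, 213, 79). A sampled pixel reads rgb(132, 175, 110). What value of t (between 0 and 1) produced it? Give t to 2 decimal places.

0.74

Invert the lerp on the G channel (largest span, 148): t = (175 − 65) / (213 − 65) = 110/148 = 0.74324.
Check on R: (132 − 43)/(163 − 43) = 0.7417 ✓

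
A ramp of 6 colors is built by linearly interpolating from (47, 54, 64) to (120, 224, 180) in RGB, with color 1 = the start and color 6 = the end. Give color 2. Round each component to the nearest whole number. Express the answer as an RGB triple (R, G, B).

(62, 88, 87)

With 6 swatches and endpoints inclusive, swatch 2 sits at t = (2 − 1)/(6 − 1) = 1/5 ≈ 0.2.
R = 47 + 0.2 × (120 − 47) = 61.6 → 62
G = 54 + 0.2 × (224 − 54) = 88 → 88
B = 64 + 0.2 × (180 − 64) = 87.2 → 87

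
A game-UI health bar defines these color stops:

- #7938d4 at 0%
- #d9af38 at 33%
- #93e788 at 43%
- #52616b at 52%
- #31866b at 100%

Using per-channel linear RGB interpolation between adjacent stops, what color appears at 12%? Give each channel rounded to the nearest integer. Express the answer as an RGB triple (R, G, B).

12% lies between the 0% and 33% stops, so the local fraction is t = (12 − 0)/(33 − 0) = 12/33 ≈ 0.3636.
#7938d4 → (121, 56, 212); #d9af38 → (217, 175, 56).
R = 121 + 0.3636 × (217 − 121) = 155.906 → 156
G = 56 + 0.3636 × (175 − 56) = 99.268 → 99
B = 212 + 0.3636 × (56 − 212) = 155.278 → 155

(156, 99, 155)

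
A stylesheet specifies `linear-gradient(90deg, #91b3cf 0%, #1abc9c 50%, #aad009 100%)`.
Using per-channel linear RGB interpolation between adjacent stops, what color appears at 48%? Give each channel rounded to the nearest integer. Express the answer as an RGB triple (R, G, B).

48% lies between the 0% and 50% stops, so the local fraction is t = (48 − 0)/(50 − 0) = 48/50 ≈ 0.96.
#91b3cf → (145, 179, 207); #1abc9c → (26, 188, 156).
R = 145 + 0.96 × (26 − 145) = 30.76 → 31
G = 179 + 0.96 × (188 − 179) = 187.64 → 188
B = 207 + 0.96 × (156 − 207) = 158.04 → 158

(31, 188, 158)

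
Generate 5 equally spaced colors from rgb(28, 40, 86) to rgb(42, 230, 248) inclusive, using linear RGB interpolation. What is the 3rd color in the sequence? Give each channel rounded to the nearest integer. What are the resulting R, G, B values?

With 5 swatches and endpoints inclusive, swatch 3 sits at t = (3 − 1)/(5 − 1) = 2/4 ≈ 0.5.
R = 28 + 0.5 × (42 − 28) = 35 → 35
G = 40 + 0.5 × (230 − 40) = 135 → 135
B = 86 + 0.5 × (248 − 86) = 167 → 167

(35, 135, 167)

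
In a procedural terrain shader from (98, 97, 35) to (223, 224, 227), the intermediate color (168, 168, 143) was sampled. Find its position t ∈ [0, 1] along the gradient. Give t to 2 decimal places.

0.56

Invert the lerp on the B channel (largest span, 192): t = (143 − 35) / (227 − 35) = 108/192 = 0.5625.
Check on R: (168 − 98)/(223 − 98) = 0.56 ✓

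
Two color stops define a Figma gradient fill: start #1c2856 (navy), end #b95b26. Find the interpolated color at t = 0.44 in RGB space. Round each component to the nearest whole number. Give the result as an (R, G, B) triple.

#1c2856 → (28, 40, 86); #b95b26 → (185, 91, 38).
R = 28 + 0.44 × (185 − 28) = 28 + 0.44 × 157 = 97.08 → 97
G = 40 + 0.44 × (91 − 40) = 40 + 0.44 × 51 = 62.44 → 62
B = 86 + 0.44 × (38 − 86) = 86 + 0.44 × -48 = 64.88 → 65
So the blended color is (97, 62, 65), about #613e41.

(97, 62, 65)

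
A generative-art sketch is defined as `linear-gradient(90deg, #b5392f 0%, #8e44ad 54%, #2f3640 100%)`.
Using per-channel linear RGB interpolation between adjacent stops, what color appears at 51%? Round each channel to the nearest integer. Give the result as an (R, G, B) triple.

51% lies between the 0% and 54% stops, so the local fraction is t = (51 − 0)/(54 − 0) = 51/54 ≈ 0.9444.
#b5392f → (181, 57, 47); #8e44ad → (142, 68, 173).
R = 181 + 0.9444 × (142 − 181) = 144.168 → 144
G = 57 + 0.9444 × (68 − 57) = 67.388 → 67
B = 47 + 0.9444 × (173 − 47) = 165.994 → 166

(144, 67, 166)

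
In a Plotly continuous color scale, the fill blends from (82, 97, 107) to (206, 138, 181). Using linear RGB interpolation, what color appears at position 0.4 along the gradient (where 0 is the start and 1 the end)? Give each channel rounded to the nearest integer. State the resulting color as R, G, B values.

R = 82 + 0.4 × (206 − 82) = 82 + 0.4 × 124 = 131.6 → 132
G = 97 + 0.4 × (138 − 97) = 97 + 0.4 × 41 = 113.4 → 113
B = 107 + 0.4 × (181 − 107) = 107 + 0.4 × 74 = 136.6 → 137
So the blended color is (132, 113, 137), about #847189.

(132, 113, 137)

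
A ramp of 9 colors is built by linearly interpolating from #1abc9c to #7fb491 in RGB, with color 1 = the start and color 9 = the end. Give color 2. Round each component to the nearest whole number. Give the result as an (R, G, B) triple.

With 9 swatches and endpoints inclusive, swatch 2 sits at t = (2 − 1)/(9 − 1) = 1/8 ≈ 0.125.
#1abc9c → (26, 188, 156); #7fb491 → (127, 180, 145).
R = 26 + 0.125 × (127 − 26) = 38.625 → 39
G = 188 + 0.125 × (180 − 188) = 187 → 187
B = 156 + 0.125 × (145 − 156) = 154.625 → 155

(39, 187, 155)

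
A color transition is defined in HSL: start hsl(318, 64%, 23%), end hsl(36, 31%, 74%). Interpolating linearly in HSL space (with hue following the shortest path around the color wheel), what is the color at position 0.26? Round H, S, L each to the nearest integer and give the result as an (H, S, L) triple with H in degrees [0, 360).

(338, 55, 36)

Hue: 36 − 318 = -282°, but |-282| > 180 so the shorter arc goes the other way: Δh = -282 + 360 = 78°.
H = 318 + 0.26 × (78) = 338.28 → 338°
S = 64 + 0.26 × (31 − 64) = 55.42 → 55%
L = 23 + 0.26 × (74 − 23) = 36.26 → 36%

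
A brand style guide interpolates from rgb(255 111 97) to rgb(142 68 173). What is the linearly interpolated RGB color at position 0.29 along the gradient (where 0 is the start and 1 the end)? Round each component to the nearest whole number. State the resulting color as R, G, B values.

(222, 99, 119)

R = 255 + 0.29 × (142 − 255) = 255 + 0.29 × -113 = 222.23 → 222
G = 111 + 0.29 × (68 − 111) = 111 + 0.29 × -43 = 98.53 → 99
B = 97 + 0.29 × (173 − 97) = 97 + 0.29 × 76 = 119.04 → 119
So the blended color is (222, 99, 119), about #de6377.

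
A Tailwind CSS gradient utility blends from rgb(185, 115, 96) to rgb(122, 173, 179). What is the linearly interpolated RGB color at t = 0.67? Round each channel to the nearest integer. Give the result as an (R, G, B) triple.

(143, 154, 152)

R = 185 + 0.67 × (122 − 185) = 185 + 0.67 × -63 = 142.79 → 143
G = 115 + 0.67 × (173 − 115) = 115 + 0.67 × 58 = 153.86 → 154
B = 96 + 0.67 × (179 − 96) = 96 + 0.67 × 83 = 151.61 → 152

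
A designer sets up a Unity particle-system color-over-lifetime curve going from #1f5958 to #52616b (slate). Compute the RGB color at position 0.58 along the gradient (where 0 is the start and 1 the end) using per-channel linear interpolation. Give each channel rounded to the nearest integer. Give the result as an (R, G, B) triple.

(61, 94, 99)

#1f5958 → (31, 89, 88); #52616b → (82, 97, 107).
R = 31 + 0.58 × (82 − 31) = 31 + 0.58 × 51 = 60.58 → 61
G = 89 + 0.58 × (97 − 89) = 89 + 0.58 × 8 = 93.64 → 94
B = 88 + 0.58 × (107 − 88) = 88 + 0.58 × 19 = 99.02 → 99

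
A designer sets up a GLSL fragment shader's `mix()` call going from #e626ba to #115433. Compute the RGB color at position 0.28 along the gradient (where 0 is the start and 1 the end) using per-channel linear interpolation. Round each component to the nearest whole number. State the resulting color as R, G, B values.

(170, 51, 148)

#e626ba → (230, 38, 186); #115433 → (17, 84, 51).
R = 230 + 0.28 × (17 − 230) = 230 + 0.28 × -213 = 170.36 → 170
G = 38 + 0.28 × (84 − 38) = 38 + 0.28 × 46 = 50.88 → 51
B = 186 + 0.28 × (51 − 186) = 186 + 0.28 × -135 = 148.2 → 148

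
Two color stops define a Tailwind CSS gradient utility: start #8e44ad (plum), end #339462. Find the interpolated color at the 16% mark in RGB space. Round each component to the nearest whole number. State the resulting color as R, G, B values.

#8e44ad → (142, 68, 173); #339462 → (51, 148, 98).
16% corresponds to t = 0.16.
R = 142 + 0.16 × (51 − 142) = 142 + 0.16 × -91 = 127.44 → 127
G = 68 + 0.16 × (148 − 68) = 68 + 0.16 × 80 = 80.8 → 81
B = 173 + 0.16 × (98 − 173) = 173 + 0.16 × -75 = 161 → 161
So the blended color is (127, 81, 161), about #7f51a1.

(127, 81, 161)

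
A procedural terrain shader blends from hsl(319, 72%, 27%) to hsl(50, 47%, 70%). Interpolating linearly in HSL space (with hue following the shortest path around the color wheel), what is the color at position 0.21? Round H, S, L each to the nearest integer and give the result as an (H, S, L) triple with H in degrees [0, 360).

Hue: 50 − 319 = -269°, but |-269| > 180 so the shorter arc goes the other way: Δh = -269 + 360 = 91°.
H = 319 + 0.21 × (91) = 338.11 → 338°
S = 72 + 0.21 × (47 − 72) = 66.75 → 67%
L = 27 + 0.21 × (70 − 27) = 36.03 → 36%

(338, 67, 36)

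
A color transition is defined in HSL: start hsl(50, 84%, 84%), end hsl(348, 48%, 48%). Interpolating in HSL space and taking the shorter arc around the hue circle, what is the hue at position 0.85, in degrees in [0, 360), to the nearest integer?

357

Hue: 348 − 50 = 298°, but |298| > 180 so the shorter arc goes the other way: Δh = 298 − 360 = -62°.
H = 50 + 0.85 × (-62) = -2.7 → -3 → -3 mod 360 = 357°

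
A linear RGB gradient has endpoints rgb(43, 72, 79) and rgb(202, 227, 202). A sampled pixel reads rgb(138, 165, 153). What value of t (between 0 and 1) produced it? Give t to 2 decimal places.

0.60

Invert the lerp on the R channel (largest span, 159): t = (138 − 43) / (202 − 43) = 95/159 = 0.59748.
Check on G: (165 − 72)/(227 − 72) = 0.6 ✓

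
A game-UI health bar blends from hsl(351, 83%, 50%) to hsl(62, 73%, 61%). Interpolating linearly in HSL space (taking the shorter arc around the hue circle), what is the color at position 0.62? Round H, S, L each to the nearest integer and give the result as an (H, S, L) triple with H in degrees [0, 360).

(35, 77, 57)

Hue: 62 − 351 = -289°, but |-289| > 180 so the shorter arc goes the other way: Δh = -289 + 360 = 71°.
H = 351 + 0.62 × (71) = 395.02 → 395 → 395 mod 360 = 35°
S = 83 + 0.62 × (73 − 83) = 76.8 → 77%
L = 50 + 0.62 × (61 − 50) = 56.82 → 57%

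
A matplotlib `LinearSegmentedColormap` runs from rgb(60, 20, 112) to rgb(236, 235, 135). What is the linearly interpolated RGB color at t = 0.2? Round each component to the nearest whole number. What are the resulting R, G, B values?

(95, 63, 117)

R = 60 + 0.2 × (236 − 60) = 60 + 0.2 × 176 = 95.2 → 95
G = 20 + 0.2 × (235 − 20) = 20 + 0.2 × 215 = 63 → 63
B = 112 + 0.2 × (135 − 112) = 112 + 0.2 × 23 = 116.6 → 117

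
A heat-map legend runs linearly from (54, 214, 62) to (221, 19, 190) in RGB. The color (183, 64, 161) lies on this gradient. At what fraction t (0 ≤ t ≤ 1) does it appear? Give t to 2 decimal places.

0.77

Invert the lerp on the G channel (largest span, 195): t = (64 − 214) / (19 − 214) = -150/-195 = 0.76923.
Check on R: (183 − 54)/(221 − 54) = 0.7725 ✓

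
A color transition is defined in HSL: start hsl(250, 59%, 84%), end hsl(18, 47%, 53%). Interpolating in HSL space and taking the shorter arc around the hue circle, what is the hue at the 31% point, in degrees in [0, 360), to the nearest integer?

290

Hue: 18 − 250 = -232°, but |-232| > 180 so the shorter arc goes the other way: Δh = -232 + 360 = 128°.
H = 250 + 0.31 × (128) = 289.68 → 290°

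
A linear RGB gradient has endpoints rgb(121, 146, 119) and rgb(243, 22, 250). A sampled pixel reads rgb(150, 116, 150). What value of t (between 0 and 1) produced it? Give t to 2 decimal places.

Invert the lerp on the B channel (largest span, 131): t = (150 − 119) / (250 − 119) = 31/131 = 0.23664.
Check on R: (150 − 121)/(243 − 121) = 0.2377 ✓

0.24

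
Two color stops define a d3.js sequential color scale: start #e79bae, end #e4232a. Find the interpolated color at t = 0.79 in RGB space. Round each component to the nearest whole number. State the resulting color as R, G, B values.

(229, 60, 70)

#e79bae → (231, 155, 174); #e4232a → (228, 35, 42).
R = 231 + 0.79 × (228 − 231) = 231 + 0.79 × -3 = 228.63 → 229
G = 155 + 0.79 × (35 − 155) = 155 + 0.79 × -120 = 60.2 → 60
B = 174 + 0.79 × (42 − 174) = 174 + 0.79 × -132 = 69.72 → 70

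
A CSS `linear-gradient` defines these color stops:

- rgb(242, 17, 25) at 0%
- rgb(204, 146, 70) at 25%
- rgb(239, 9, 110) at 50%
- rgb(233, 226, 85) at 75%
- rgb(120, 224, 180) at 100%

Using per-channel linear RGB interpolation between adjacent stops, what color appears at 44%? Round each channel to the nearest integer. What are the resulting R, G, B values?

44% lies between the 25% and 50% stops, so the local fraction is t = (44 − 25)/(50 − 25) = 19/25 ≈ 0.76.
R = 204 + 0.76 × (239 − 204) = 230.6 → 231
G = 146 + 0.76 × (9 − 146) = 41.88 → 42
B = 70 + 0.76 × (110 − 70) = 100.4 → 100

(231, 42, 100)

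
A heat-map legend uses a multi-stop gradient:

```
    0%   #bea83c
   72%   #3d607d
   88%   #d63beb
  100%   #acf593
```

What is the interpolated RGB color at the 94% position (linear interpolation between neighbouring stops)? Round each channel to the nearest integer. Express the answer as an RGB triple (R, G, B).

(193, 152, 191)

94% lies between the 88% and 100% stops, so the local fraction is t = (94 − 88)/(100 − 88) = 6/12 ≈ 0.5.
#d63beb → (214, 59, 235); #acf593 → (172, 245, 147).
R = 214 + 0.5 × (172 − 214) = 193 → 193
G = 59 + 0.5 × (245 − 59) = 152 → 152
B = 235 + 0.5 × (147 − 235) = 191 → 191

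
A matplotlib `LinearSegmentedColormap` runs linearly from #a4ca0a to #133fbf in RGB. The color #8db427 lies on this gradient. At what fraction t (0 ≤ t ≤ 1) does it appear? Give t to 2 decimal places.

0.16

Invert the lerp on the B channel (largest span, 181): t = (39 − 10) / (191 − 10) = 29/181 = 0.16022.
Check on R: (141 − 164)/(19 − 164) = 0.1586 ✓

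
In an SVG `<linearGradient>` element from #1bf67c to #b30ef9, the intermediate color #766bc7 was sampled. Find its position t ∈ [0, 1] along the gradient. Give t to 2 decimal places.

0.60

Invert the lerp on the G channel (largest span, 232): t = (107 − 246) / (14 − 246) = -139/-232 = 0.59914.
Check on R: (118 − 27)/(179 − 27) = 0.5987 ✓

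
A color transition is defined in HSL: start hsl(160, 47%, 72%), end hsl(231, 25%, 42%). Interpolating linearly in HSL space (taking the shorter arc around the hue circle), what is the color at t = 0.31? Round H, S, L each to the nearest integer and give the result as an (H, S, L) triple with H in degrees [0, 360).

Hue arc: Δh = 231 − 160 = 71° (|Δh| ≤ 180, already the shorter path).
H = 160 + 0.31 × (71) = 182.01 → 182°
S = 47 + 0.31 × (25 − 47) = 40.18 → 40%
L = 72 + 0.31 × (42 − 72) = 62.7 → 63%

(182, 40, 63)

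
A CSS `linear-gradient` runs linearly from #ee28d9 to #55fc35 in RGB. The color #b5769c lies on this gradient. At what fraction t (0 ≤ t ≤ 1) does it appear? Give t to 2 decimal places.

Invert the lerp on the G channel (largest span, 212): t = (118 − 40) / (252 − 40) = 78/212 = 0.36792.
Check on R: (181 − 238)/(85 − 238) = 0.3725 ✓

0.37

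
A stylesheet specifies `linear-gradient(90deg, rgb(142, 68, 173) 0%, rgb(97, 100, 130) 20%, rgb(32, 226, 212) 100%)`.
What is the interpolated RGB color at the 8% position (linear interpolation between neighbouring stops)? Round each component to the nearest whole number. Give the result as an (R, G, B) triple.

8% lies between the 0% and 20% stops, so the local fraction is t = (8 − 0)/(20 − 0) = 8/20 ≈ 0.4.
R = 142 + 0.4 × (97 − 142) = 124 → 124
G = 68 + 0.4 × (100 − 68) = 80.8 → 81
B = 173 + 0.4 × (130 − 173) = 155.8 → 156

(124, 81, 156)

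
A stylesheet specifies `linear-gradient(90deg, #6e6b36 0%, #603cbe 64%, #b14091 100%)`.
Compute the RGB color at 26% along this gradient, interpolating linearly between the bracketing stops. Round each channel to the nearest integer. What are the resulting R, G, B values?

(104, 88, 109)

26% lies between the 0% and 64% stops, so the local fraction is t = (26 − 0)/(64 − 0) = 26/64 ≈ 0.4062.
#6e6b36 → (110, 107, 54); #603cbe → (96, 60, 190).
R = 110 + 0.4062 × (96 − 110) = 104.313 → 104
G = 107 + 0.4062 × (60 − 107) = 87.909 → 88
B = 54 + 0.4062 × (190 − 54) = 109.243 → 109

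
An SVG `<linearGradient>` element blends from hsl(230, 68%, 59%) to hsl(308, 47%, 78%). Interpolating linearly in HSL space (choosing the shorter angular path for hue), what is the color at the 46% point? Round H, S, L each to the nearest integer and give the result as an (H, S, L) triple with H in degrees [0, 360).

Hue arc: Δh = 308 − 230 = 78° (|Δh| ≤ 180, already the shorter path).
H = 230 + 0.46 × (78) = 265.88 → 266°
S = 68 + 0.46 × (47 − 68) = 58.34 → 58%
L = 59 + 0.46 × (78 − 59) = 67.74 → 68%

(266, 58, 68)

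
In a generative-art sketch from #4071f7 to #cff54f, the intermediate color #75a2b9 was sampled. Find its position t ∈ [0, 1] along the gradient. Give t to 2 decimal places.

Invert the lerp on the B channel (largest span, 168): t = (185 − 247) / (79 − 247) = -62/-168 = 0.36905.
Check on R: (117 − 64)/(207 − 64) = 0.3706 ✓

0.37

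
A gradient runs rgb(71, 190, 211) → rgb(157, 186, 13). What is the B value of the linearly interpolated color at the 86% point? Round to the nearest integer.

41

B = 211 + 0.86 × (13 − 211) = 40.72 → 41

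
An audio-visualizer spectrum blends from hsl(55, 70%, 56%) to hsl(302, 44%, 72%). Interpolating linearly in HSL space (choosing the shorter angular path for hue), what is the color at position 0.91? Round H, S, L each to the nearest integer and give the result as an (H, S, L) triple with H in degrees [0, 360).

Hue: 302 − 55 = 247°, but |247| > 180 so the shorter arc goes the other way: Δh = 247 − 360 = -113°.
H = 55 + 0.91 × (-113) = -47.83 → -48 → -48 mod 360 = 312°
S = 70 + 0.91 × (44 − 70) = 46.34 → 46%
L = 56 + 0.91 × (72 − 56) = 70.56 → 71%

(312, 46, 71)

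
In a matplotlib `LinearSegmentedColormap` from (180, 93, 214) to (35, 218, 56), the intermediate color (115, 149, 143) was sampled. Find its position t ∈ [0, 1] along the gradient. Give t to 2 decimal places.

0.45

Invert the lerp on the B channel (largest span, 158): t = (143 − 214) / (56 − 214) = -71/-158 = 0.44937.
Check on R: (115 − 180)/(35 − 180) = 0.4483 ✓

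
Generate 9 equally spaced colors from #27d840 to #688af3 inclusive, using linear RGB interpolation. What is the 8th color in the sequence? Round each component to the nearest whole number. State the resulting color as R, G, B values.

(96, 148, 221)

With 9 swatches and endpoints inclusive, swatch 8 sits at t = (8 − 1)/(9 − 1) = 7/8 ≈ 0.875.
#27d840 → (39, 216, 64); #688af3 → (104, 138, 243).
R = 39 + 0.875 × (104 − 39) = 95.875 → 96
G = 216 + 0.875 × (138 − 216) = 147.75 → 148
B = 64 + 0.875 × (243 − 64) = 220.625 → 221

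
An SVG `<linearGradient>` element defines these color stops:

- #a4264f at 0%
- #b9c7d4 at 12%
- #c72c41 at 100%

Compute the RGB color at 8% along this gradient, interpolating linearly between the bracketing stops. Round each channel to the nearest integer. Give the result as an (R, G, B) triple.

(178, 145, 168)

8% lies between the 0% and 12% stops, so the local fraction is t = (8 − 0)/(12 − 0) = 8/12 ≈ 0.6667.
#a4264f → (164, 38, 79); #b9c7d4 → (185, 199, 212).
R = 164 + 0.6667 × (185 − 164) = 178.001 → 178
G = 38 + 0.6667 × (199 − 38) = 145.339 → 145
B = 79 + 0.6667 × (212 − 79) = 167.671 → 168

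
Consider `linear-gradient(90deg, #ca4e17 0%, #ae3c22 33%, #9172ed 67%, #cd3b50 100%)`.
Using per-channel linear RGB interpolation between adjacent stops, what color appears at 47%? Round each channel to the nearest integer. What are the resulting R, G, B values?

47% lies between the 33% and 67% stops, so the local fraction is t = (47 − 33)/(67 − 33) = 14/34 ≈ 0.4118.
#ae3c22 → (174, 60, 34); #9172ed → (145, 114, 237).
R = 174 + 0.4118 × (145 − 174) = 162.058 → 162
G = 60 + 0.4118 × (114 − 60) = 82.237 → 82
B = 34 + 0.4118 × (237 − 34) = 117.595 → 118

(162, 82, 118)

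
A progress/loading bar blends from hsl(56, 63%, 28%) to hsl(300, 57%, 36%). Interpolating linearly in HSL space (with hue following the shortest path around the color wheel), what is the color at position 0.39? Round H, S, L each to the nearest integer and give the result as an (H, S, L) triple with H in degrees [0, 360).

Hue: 300 − 56 = 244°, but |244| > 180 so the shorter arc goes the other way: Δh = 244 − 360 = -116°.
H = 56 + 0.39 × (-116) = 10.76 → 11°
S = 63 + 0.39 × (57 − 63) = 60.66 → 61%
L = 28 + 0.39 × (36 − 28) = 31.12 → 31%

(11, 61, 31)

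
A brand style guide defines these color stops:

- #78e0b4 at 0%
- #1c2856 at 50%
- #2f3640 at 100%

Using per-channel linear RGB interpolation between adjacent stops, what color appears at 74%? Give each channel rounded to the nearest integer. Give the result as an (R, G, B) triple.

74% lies between the 50% and 100% stops, so the local fraction is t = (74 − 50)/(100 − 50) = 24/50 ≈ 0.48.
#1c2856 → (28, 40, 86); #2f3640 → (47, 54, 64).
R = 28 + 0.48 × (47 − 28) = 37.12 → 37
G = 40 + 0.48 × (54 − 40) = 46.72 → 47
B = 86 + 0.48 × (64 − 86) = 75.44 → 75

(37, 47, 75)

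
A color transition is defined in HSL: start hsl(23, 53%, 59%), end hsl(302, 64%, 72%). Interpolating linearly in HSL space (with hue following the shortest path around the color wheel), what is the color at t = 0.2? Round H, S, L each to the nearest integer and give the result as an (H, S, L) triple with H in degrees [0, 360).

Hue: 302 − 23 = 279°, but |279| > 180 so the shorter arc goes the other way: Δh = 279 − 360 = -81°.
H = 23 + 0.2 × (-81) = 6.8 → 7°
S = 53 + 0.2 × (64 − 53) = 55.2 → 55%
L = 59 + 0.2 × (72 − 59) = 61.6 → 62%

(7, 55, 62)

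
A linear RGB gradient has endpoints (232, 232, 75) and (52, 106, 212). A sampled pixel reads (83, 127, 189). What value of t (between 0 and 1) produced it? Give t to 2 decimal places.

0.83

Invert the lerp on the R channel (largest span, 180): t = (83 − 232) / (52 − 232) = -149/-180 = 0.82778.
Check on G: (127 − 232)/(106 − 232) = 0.8333 ✓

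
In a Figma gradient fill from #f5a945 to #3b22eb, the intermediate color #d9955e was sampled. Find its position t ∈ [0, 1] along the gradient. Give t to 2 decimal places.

0.15

Invert the lerp on the R channel (largest span, 186): t = (217 − 245) / (59 − 245) = -28/-186 = 0.15054.
Check on G: (149 − 169)/(34 − 169) = 0.1481 ✓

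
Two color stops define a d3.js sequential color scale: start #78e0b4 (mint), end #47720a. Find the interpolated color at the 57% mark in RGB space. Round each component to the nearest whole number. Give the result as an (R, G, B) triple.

#78e0b4 → (120, 224, 180); #47720a → (71, 114, 10).
57% corresponds to t = 0.57.
R = 120 + 0.57 × (71 − 120) = 120 + 0.57 × -49 = 92.07 → 92
G = 224 + 0.57 × (114 − 224) = 224 + 0.57 × -110 = 161.3 → 161
B = 180 + 0.57 × (10 − 180) = 180 + 0.57 × -170 = 83.1 → 83
So the blended color is (92, 161, 83), about #5ca153.

(92, 161, 83)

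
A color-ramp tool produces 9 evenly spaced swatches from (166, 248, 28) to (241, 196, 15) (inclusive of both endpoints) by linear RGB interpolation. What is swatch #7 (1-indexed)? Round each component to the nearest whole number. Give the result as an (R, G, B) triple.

With 9 swatches and endpoints inclusive, swatch 7 sits at t = (7 − 1)/(9 − 1) = 6/8 ≈ 0.75.
R = 166 + 0.75 × (241 − 166) = 222.25 → 222
G = 248 + 0.75 × (196 − 248) = 209 → 209
B = 28 + 0.75 × (15 − 28) = 18.25 → 18

(222, 209, 18)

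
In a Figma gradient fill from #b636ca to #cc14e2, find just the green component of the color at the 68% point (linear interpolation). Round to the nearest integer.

31

G₁ = 54 (from #b636ca), G₂ = 20 (from #cc14e2).
G = 54 + 0.68 × (20 − 54) = 30.88 → 31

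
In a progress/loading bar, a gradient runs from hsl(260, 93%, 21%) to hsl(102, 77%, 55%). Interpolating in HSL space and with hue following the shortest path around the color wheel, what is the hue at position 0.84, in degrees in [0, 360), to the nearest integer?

Hue arc: Δh = 102 − 260 = -158° (|Δh| ≤ 180, already the shorter path).
H = 260 + 0.84 × (-158) = 127.28 → 127°

127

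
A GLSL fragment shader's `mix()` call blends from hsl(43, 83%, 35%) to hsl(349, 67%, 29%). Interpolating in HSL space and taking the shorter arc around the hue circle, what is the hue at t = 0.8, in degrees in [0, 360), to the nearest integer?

Hue: 349 − 43 = 306°, but |306| > 180 so the shorter arc goes the other way: Δh = 306 − 360 = -54°.
H = 43 + 0.8 × (-54) = -0.2 → 0°

0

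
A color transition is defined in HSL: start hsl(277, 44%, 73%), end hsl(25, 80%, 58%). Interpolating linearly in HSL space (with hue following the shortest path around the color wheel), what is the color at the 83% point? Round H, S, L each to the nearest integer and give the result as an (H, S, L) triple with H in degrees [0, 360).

Hue: 25 − 277 = -252°, but |-252| > 180 so the shorter arc goes the other way: Δh = -252 + 360 = 108°.
H = 277 + 0.83 × (108) = 366.64 → 367 → 367 mod 360 = 7°
S = 44 + 0.83 × (80 − 44) = 73.88 → 74%
L = 73 + 0.83 × (58 − 73) = 60.55 → 61%

(7, 74, 61)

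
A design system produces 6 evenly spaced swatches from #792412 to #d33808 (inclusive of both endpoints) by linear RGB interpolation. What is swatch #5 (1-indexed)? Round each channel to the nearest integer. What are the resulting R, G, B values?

With 6 swatches and endpoints inclusive, swatch 5 sits at t = (5 − 1)/(6 − 1) = 4/5 ≈ 0.8.
#792412 → (121, 36, 18); #d33808 → (211, 56, 8).
R = 121 + 0.8 × (211 − 121) = 193 → 193
G = 36 + 0.8 × (56 − 36) = 52 → 52
B = 18 + 0.8 × (8 − 18) = 10 → 10

(193, 52, 10)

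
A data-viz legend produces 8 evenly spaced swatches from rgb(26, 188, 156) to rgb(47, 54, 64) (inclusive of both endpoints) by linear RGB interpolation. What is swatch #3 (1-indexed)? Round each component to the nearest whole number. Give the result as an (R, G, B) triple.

(32, 150, 130)

With 8 swatches and endpoints inclusive, swatch 3 sits at t = (3 − 1)/(8 − 1) = 2/7 ≈ 0.2857.
R = 26 + 0.2857 × (47 − 26) = 32 → 32
G = 188 + 0.2857 × (54 − 188) = 149.716 → 150
B = 156 + 0.2857 × (64 − 156) = 129.716 → 130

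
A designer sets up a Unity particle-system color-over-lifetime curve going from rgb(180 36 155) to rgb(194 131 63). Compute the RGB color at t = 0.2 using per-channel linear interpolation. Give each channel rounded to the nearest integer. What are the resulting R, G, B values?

(183, 55, 137)

R = 180 + 0.2 × (194 − 180) = 180 + 0.2 × 14 = 182.8 → 183
G = 36 + 0.2 × (131 − 36) = 36 + 0.2 × 95 = 55 → 55
B = 155 + 0.2 × (63 − 155) = 155 + 0.2 × -92 = 136.6 → 137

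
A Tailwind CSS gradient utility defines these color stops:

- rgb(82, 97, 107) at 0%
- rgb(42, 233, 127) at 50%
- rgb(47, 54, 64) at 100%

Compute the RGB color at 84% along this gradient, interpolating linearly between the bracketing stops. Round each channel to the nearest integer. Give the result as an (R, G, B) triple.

84% lies between the 50% and 100% stops, so the local fraction is t = (84 − 50)/(100 − 50) = 34/50 ≈ 0.68.
R = 42 + 0.68 × (47 − 42) = 45.4 → 45
G = 233 + 0.68 × (54 − 233) = 111.28 → 111
B = 127 + 0.68 × (64 − 127) = 84.16 → 84

(45, 111, 84)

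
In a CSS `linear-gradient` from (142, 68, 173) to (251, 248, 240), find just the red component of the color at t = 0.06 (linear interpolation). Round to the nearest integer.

149

R = 142 + 0.06 × (251 − 142) = 148.54 → 149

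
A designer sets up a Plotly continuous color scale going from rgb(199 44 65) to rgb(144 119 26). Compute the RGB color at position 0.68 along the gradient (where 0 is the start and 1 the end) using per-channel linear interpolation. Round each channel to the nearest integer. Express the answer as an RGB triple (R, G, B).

(162, 95, 38)

R = 199 + 0.68 × (144 − 199) = 199 + 0.68 × -55 = 161.6 → 162
G = 44 + 0.68 × (119 − 44) = 44 + 0.68 × 75 = 95 → 95
B = 65 + 0.68 × (26 − 65) = 65 + 0.68 × -39 = 38.48 → 38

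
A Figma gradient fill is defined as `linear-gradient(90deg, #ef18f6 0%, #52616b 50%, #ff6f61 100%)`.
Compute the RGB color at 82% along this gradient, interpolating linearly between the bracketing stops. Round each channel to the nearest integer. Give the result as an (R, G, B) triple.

82% lies between the 50% and 100% stops, so the local fraction is t = (82 − 50)/(100 − 50) = 32/50 ≈ 0.64.
#52616b → (82, 97, 107); #ff6f61 → (255, 111, 97).
R = 82 + 0.64 × (255 − 82) = 192.72 → 193
G = 97 + 0.64 × (111 − 97) = 105.96 → 106
B = 107 + 0.64 × (97 − 107) = 100.6 → 101

(193, 106, 101)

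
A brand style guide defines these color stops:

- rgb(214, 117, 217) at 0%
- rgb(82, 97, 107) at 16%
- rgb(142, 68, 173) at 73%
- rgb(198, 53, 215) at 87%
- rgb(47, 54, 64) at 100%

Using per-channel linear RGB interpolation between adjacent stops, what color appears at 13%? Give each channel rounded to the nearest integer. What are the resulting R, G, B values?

13% lies between the 0% and 16% stops, so the local fraction is t = (13 − 0)/(16 − 0) = 13/16 ≈ 0.8125.
R = 214 + 0.8125 × (82 − 214) = 106.75 → 107
G = 117 + 0.8125 × (97 − 117) = 100.75 → 101
B = 217 + 0.8125 × (107 − 217) = 127.625 → 128

(107, 101, 128)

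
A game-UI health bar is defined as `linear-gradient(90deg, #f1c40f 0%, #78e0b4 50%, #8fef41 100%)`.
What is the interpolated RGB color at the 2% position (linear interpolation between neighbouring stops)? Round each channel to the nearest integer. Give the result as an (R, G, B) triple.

2% lies between the 0% and 50% stops, so the local fraction is t = (2 − 0)/(50 − 0) = 2/50 ≈ 0.04.
#f1c40f → (241, 196, 15); #78e0b4 → (120, 224, 180).
R = 241 + 0.04 × (120 − 241) = 236.16 → 236
G = 196 + 0.04 × (224 − 196) = 197.12 → 197
B = 15 + 0.04 × (180 − 15) = 21.6 → 22

(236, 197, 22)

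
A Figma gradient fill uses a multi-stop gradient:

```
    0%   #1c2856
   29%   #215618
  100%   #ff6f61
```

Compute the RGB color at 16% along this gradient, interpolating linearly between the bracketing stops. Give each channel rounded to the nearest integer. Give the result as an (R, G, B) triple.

(31, 65, 52)

16% lies between the 0% and 29% stops, so the local fraction is t = (16 − 0)/(29 − 0) = 16/29 ≈ 0.5517.
#1c2856 → (28, 40, 86); #215618 → (33, 86, 24).
R = 28 + 0.5517 × (33 − 28) = 30.758 → 31
G = 40 + 0.5517 × (86 − 40) = 65.378 → 65
B = 86 + 0.5517 × (24 − 86) = 51.795 → 52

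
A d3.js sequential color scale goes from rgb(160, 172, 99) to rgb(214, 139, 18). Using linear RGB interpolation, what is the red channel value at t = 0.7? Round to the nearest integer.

R = 160 + 0.7 × (214 − 160) = 197.8 → 198

198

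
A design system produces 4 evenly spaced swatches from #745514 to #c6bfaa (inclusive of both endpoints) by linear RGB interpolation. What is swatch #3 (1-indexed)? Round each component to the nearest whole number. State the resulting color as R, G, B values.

(171, 156, 120)

With 4 swatches and endpoints inclusive, swatch 3 sits at t = (3 − 1)/(4 − 1) = 2/3 ≈ 0.6667.
#745514 → (116, 85, 20); #c6bfaa → (198, 191, 170).
R = 116 + 0.6667 × (198 − 116) = 170.669 → 171
G = 85 + 0.6667 × (191 − 85) = 155.67 → 156
B = 20 + 0.6667 × (170 − 20) = 120.005 → 120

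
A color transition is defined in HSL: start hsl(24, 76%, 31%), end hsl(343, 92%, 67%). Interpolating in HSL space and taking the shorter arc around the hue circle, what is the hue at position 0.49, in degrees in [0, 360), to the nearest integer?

4

Hue: 343 − 24 = 319°, but |319| > 180 so the shorter arc goes the other way: Δh = 319 − 360 = -41°.
H = 24 + 0.49 × (-41) = 3.91 → 4°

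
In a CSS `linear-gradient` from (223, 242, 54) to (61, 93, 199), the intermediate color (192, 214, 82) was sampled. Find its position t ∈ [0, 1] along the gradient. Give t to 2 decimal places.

0.19

Invert the lerp on the R channel (largest span, 162): t = (192 − 223) / (61 − 223) = -31/-162 = 0.19136.
Check on G: (214 − 242)/(93 − 242) = 0.1879 ✓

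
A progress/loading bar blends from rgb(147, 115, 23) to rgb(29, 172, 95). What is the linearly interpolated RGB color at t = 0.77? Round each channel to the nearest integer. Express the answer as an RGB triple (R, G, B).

R = 147 + 0.77 × (29 − 147) = 147 + 0.77 × -118 = 56.14 → 56
G = 115 + 0.77 × (172 − 115) = 115 + 0.77 × 57 = 158.89 → 159
B = 23 + 0.77 × (95 − 23) = 23 + 0.77 × 72 = 78.44 → 78
So the blended color is (56, 159, 78), about #389f4e.

(56, 159, 78)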